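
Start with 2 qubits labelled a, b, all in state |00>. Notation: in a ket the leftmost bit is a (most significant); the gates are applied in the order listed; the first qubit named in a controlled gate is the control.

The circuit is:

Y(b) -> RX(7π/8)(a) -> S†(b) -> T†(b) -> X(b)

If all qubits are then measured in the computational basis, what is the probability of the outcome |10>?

The probability of measuring |10> is sin(7*pi/16)**2.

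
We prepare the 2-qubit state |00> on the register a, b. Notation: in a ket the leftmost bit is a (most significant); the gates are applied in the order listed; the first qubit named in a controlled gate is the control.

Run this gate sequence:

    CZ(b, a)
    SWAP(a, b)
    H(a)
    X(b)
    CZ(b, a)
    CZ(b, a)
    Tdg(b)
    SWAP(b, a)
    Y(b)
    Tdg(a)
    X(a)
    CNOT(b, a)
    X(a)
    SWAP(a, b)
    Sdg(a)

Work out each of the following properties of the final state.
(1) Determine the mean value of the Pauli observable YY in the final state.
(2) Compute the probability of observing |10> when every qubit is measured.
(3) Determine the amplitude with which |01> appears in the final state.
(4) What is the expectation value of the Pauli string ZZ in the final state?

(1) In the final state, YY has expectation 0. Key observation: gates 5-6 undo each other exactly, leaving only the rest of the circuit to track.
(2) Outcome |10> occurs with probability 1/2.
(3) The amplitude on |01> is -sqrt(2)/2.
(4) The observable ZZ averages to -1.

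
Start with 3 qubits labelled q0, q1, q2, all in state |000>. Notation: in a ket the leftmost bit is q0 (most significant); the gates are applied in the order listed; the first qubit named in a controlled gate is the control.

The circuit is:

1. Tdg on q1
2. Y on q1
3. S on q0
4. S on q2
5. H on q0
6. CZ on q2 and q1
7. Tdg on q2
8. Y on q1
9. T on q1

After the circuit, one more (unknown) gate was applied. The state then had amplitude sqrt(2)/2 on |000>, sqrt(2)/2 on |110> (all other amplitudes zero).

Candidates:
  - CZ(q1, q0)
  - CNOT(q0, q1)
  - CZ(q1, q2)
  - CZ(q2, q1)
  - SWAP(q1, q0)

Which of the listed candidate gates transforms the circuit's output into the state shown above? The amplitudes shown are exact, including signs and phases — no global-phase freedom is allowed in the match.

The applied gate was CNOT(q0, q1).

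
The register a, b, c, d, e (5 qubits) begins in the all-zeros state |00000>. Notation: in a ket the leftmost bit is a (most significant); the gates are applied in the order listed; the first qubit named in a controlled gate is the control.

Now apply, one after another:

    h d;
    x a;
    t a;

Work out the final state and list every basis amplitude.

The final amplitudes are sqrt(2)*exp(I*pi/4)/2 on |10000>, sqrt(2)*exp(I*pi/4)/2 on |10010>, and 0 on every other basis state.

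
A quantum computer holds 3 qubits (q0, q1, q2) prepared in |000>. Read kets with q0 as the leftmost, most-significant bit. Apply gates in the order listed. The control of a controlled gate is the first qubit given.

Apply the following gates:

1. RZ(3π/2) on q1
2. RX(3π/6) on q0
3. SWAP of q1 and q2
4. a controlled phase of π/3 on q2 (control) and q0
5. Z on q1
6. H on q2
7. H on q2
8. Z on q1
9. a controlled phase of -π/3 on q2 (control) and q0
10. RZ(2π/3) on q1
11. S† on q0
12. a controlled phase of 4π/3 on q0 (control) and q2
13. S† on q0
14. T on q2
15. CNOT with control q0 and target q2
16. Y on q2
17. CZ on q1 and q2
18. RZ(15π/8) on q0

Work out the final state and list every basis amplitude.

The final amplitudes are sqrt(2)*exp(23*I*pi/48)/2 on |001>, -sqrt(2)*exp(41*I*pi/48)/2 on |100>, and 0 on every other basis state. Key observation: the block from step 4 through step 9 cancels to the identity and can be dropped.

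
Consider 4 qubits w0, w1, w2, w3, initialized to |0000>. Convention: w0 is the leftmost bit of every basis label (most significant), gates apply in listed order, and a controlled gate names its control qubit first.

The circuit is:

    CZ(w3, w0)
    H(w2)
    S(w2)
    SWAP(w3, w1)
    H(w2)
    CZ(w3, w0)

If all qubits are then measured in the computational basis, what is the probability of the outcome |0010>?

The probability of measuring |0010> is 1/2.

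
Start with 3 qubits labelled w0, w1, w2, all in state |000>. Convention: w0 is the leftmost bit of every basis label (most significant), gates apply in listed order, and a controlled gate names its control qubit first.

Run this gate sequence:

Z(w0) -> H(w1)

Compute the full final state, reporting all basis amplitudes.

The resulting statevector has amplitude sqrt(2)/2 on |000>, sqrt(2)/2 on |010>, and 0 on every other basis state.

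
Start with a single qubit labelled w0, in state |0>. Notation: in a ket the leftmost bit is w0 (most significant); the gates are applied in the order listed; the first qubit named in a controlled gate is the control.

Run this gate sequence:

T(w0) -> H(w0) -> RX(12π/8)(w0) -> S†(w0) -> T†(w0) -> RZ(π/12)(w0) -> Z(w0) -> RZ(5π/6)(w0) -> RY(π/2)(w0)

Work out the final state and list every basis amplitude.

The final amplitudes are sqrt(2)*(1 + I + (1 - I)*exp(2*I*pi/3))*exp(13*I*pi/24)/4 on |0>, sqrt(2)*(1 + (-1 + I)*exp(2*I*pi/3) + I)*exp(13*I*pi/24)/4 on |1>.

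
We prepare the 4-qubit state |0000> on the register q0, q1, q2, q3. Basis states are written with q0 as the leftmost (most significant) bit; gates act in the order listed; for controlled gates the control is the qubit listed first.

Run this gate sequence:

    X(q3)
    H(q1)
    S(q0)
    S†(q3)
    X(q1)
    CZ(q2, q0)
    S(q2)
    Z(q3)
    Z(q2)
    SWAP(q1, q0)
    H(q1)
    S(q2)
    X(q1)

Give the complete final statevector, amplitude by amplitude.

After the circuit, the state carries amplitude I/2 on |0001>, I/2 on |0101>, I/2 on |1001>, I/2 on |1101>, and 0 on every other basis state.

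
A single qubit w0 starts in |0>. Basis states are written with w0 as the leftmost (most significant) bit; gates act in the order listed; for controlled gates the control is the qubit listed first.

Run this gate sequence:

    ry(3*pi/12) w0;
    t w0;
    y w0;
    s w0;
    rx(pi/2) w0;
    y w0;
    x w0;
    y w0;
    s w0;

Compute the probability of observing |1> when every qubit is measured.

Outcome |1> occurs with probability 1/4.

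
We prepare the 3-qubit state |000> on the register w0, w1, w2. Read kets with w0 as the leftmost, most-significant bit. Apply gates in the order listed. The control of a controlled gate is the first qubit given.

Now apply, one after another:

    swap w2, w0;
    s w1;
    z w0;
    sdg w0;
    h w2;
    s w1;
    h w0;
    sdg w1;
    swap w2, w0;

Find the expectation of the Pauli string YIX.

In the final state, YIX has expectation 0.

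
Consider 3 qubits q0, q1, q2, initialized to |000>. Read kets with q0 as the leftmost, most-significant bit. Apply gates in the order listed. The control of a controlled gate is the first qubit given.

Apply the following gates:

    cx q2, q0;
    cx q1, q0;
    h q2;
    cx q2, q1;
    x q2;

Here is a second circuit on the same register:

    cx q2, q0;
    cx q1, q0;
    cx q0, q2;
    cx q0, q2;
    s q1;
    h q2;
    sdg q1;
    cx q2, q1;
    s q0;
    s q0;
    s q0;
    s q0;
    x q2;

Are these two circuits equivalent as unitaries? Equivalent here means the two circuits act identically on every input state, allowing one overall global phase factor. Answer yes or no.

Yes: on every input state the two circuits agree up to one overall phase factor.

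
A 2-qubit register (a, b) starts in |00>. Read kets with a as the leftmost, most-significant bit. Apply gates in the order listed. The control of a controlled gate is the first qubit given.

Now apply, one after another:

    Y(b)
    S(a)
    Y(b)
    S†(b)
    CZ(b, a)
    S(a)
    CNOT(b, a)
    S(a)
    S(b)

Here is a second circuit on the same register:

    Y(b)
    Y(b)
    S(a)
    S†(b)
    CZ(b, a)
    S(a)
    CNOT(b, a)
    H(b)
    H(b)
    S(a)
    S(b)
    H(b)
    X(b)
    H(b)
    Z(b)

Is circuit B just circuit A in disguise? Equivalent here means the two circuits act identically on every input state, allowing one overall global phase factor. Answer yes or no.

Yes, they are equivalent — the unitaries differ by at most a global phase.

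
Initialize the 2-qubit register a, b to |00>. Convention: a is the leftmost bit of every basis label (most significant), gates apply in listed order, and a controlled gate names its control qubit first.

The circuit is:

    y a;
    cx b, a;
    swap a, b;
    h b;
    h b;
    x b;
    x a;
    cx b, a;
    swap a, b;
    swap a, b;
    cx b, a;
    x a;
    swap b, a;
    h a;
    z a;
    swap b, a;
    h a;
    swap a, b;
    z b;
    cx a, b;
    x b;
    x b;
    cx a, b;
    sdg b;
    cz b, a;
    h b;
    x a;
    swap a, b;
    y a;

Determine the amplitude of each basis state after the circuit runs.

The resulting statevector has amplitude sqrt(2)*(-1 - I)/4 on |00>, sqrt(2)*(1 - I)/4 on |01>, sqrt(2)*(1 - I)/4 on |10>, sqrt(2)*(-1 - I)/4 on |11>. Key observation: the block from step 7 through step 12 cancels to the identity and can be dropped.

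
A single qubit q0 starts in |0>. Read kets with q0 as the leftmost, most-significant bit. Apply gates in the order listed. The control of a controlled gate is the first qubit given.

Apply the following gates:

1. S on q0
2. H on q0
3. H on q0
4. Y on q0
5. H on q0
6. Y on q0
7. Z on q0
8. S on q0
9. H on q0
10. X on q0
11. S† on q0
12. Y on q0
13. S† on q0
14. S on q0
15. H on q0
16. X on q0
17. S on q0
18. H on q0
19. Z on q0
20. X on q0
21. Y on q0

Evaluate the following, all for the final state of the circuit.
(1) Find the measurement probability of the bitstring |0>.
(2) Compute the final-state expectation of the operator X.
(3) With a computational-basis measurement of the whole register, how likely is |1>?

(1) The probability of measuring |0> is 1/2.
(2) The expectation value of X is -1.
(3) Outcome |1> occurs with probability 1/2.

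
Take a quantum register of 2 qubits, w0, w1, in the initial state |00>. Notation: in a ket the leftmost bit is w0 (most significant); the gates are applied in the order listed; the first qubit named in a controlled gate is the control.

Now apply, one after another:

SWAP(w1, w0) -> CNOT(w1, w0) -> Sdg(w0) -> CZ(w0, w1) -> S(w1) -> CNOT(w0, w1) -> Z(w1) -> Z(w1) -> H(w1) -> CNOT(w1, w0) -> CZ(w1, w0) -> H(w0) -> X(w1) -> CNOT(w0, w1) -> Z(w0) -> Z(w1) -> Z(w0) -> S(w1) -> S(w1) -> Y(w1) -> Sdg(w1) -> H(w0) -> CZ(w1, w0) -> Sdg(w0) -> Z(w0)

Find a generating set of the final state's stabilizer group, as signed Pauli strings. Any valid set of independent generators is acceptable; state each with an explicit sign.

The stabilizer group can be generated by -XX, +ZZ, among other valid generating sets.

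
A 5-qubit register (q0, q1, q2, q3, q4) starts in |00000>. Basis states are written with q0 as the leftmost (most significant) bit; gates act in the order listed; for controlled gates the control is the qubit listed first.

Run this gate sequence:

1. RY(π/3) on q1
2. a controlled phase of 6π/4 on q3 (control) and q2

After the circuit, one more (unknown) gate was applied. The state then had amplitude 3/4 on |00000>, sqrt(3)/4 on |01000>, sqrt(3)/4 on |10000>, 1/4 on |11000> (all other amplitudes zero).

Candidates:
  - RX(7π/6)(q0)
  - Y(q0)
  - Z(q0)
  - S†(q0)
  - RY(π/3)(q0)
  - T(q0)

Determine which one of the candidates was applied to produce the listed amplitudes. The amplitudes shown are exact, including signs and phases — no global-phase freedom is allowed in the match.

The unique candidate consistent with the amplitudes is RY(π/3)(q0).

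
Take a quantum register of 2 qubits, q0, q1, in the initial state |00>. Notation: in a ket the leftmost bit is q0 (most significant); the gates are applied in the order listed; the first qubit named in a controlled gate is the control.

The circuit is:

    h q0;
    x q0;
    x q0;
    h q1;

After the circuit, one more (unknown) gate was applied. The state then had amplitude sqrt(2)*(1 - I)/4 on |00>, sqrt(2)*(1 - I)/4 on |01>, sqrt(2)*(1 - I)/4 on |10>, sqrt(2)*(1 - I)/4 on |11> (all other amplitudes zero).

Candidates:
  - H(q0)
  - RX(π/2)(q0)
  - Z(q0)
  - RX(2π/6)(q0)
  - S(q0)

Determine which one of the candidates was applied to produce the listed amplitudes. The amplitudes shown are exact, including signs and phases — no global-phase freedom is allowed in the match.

It was RX(π/2)(q0) that produced the state shown. Key observation: steps 2-3 multiply out to the identity, so the circuit reduces to the remaining gates.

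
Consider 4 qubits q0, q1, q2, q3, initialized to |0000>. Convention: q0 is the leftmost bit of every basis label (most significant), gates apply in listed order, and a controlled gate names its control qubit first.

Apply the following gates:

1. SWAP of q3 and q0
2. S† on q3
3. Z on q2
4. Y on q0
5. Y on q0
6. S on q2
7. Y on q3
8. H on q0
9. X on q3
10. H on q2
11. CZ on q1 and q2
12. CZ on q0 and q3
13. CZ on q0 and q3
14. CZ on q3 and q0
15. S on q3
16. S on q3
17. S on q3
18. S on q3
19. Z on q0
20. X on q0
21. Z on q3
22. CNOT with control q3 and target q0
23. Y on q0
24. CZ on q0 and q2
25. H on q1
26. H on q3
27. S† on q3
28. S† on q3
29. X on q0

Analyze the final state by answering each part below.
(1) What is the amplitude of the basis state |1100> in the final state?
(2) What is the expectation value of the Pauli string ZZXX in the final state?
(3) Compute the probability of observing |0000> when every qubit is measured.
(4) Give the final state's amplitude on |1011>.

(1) |1100> carries amplitude 1/4 in the final state. Key observation: steps 15-18 multiply out to the identity, so the circuit reduces to the remaining gates.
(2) The observable ZZXX averages to 0.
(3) A full measurement returns |0000> with probability 1/16.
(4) The amplitude on |1011> is -1/4.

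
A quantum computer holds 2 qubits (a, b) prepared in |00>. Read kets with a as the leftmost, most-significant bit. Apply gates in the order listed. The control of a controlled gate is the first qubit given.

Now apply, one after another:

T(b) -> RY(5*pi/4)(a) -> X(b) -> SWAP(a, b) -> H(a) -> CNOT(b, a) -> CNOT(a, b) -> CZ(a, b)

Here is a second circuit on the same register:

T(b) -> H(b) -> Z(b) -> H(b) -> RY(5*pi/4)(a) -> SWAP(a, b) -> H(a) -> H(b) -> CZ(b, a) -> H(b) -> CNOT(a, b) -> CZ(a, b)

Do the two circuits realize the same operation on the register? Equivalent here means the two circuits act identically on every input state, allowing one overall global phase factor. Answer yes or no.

No — the two circuits implement different unitaries, even allowing a global phase.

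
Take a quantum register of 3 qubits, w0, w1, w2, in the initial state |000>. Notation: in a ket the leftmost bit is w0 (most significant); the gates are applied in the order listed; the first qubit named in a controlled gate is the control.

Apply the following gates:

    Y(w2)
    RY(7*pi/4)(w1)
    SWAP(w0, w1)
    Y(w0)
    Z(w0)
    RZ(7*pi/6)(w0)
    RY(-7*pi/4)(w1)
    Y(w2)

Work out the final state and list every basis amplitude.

The final amplitudes are -sqrt(2)*exp(11*I*pi/12)/4 on |000>, 0 on |001>, (-2 + sqrt(2))*exp(11*I*pi/12)/4 on |010>, 0 on |011>, (sqrt(2) + 2)*exp(I*pi/12)/4 on |100>, 0 on |101>, sqrt(2)*exp(I*pi/12)/4 on |110>, 0 on |111>.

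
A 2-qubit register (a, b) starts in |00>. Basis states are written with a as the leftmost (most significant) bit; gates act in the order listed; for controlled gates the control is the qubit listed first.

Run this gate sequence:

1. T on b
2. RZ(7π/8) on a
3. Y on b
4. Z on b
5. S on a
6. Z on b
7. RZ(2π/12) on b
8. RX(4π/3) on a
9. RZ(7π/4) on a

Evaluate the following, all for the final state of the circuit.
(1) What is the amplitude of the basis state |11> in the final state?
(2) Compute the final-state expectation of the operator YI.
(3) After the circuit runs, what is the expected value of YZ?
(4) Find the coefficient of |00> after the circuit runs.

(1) |11> carries amplitude sqrt(3)*exp(25*I*pi/48)/2 in the final state.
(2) The expectation value of YI is sqrt(6)/4.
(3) In the final state, YZ has expectation -sqrt(6)/4.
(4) The amplitude on |00> is 0.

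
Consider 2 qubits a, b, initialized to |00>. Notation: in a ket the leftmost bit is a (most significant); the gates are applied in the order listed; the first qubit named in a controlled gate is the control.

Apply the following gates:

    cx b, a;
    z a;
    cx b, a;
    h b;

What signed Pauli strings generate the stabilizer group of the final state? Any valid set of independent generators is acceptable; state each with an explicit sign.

One valid set of independent stabilizer generators is +IX, +ZI (any independent generating set of the same group is equally correct).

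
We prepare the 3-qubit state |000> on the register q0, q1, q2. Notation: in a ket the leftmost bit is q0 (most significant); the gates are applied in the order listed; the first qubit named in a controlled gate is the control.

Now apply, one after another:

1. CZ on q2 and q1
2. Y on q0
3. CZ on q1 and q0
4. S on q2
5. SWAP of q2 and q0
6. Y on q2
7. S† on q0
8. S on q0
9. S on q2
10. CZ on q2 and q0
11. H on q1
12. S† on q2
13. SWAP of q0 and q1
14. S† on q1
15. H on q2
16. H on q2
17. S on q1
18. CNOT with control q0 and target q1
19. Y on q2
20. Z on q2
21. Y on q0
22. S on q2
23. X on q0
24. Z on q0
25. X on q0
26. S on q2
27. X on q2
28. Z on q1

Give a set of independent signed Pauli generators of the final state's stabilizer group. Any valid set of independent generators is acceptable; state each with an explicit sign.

The stabilizer group can be generated by -XXI, -ZZI, +IIZ, among other valid generating sets. Key observation: gates 15-16 undo each other exactly, leaving only the rest of the circuit to track.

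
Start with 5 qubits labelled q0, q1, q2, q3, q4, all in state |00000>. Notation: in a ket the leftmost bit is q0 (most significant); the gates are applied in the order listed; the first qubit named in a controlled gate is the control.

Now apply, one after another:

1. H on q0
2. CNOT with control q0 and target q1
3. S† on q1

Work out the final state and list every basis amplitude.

The resulting statevector has amplitude sqrt(2)/2 on |00000>, -sqrt(2)*I/2 on |11000>, and 0 on every other basis state.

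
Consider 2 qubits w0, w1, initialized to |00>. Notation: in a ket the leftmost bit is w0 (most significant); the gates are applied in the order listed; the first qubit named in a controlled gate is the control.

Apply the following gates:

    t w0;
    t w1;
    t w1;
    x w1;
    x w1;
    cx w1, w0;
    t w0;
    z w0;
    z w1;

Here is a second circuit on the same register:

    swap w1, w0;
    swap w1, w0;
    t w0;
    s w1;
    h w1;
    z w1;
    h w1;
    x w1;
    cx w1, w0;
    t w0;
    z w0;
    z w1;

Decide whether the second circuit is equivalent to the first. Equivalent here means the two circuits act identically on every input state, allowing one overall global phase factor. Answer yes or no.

Yes, they are equivalent — the unitaries differ by at most a global phase.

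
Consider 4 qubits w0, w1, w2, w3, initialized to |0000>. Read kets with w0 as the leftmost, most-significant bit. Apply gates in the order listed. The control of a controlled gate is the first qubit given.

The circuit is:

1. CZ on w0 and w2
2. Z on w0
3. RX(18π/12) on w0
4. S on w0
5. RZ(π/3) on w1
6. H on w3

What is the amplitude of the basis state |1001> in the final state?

The amplitude on |1001> is -exp(5*I*pi/6)/2.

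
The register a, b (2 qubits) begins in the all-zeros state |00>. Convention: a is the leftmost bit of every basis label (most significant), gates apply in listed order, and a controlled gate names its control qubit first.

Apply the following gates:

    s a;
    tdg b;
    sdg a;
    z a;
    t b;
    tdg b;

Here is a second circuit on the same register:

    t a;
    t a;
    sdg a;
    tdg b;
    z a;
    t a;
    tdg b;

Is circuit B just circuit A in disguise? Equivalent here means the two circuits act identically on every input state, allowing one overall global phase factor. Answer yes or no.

No — the two circuits implement different unitaries, even allowing a global phase.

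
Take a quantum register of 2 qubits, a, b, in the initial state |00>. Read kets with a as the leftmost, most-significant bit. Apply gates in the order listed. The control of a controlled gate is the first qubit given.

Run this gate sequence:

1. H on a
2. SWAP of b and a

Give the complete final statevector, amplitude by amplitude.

After the circuit, the state carries amplitude sqrt(2)/2 on |00>, sqrt(2)/2 on |01>, 0 on |10>, 0 on |11>.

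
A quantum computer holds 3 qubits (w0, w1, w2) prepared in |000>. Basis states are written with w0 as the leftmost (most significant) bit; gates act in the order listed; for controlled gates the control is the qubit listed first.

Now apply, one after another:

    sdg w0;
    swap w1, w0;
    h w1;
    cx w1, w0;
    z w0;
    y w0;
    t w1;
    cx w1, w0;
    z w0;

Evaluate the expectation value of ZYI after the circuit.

The expectation value of ZYI is -sqrt(2)/2.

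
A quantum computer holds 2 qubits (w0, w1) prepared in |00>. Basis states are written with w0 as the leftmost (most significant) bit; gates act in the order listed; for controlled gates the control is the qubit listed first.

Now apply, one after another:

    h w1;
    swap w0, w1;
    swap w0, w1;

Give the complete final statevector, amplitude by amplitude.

The final amplitudes are sqrt(2)/2 on |00>, sqrt(2)/2 on |01>, 0 on |10>, 0 on |11>.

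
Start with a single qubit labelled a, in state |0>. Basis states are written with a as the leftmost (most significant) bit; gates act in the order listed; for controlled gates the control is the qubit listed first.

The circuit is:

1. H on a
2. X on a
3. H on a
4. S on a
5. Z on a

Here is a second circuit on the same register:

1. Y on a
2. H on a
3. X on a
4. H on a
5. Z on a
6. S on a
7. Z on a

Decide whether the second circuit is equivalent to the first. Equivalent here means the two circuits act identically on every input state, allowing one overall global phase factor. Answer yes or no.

No: there is an input state on which the two circuits produce genuinely different outputs (not merely differing by a phase).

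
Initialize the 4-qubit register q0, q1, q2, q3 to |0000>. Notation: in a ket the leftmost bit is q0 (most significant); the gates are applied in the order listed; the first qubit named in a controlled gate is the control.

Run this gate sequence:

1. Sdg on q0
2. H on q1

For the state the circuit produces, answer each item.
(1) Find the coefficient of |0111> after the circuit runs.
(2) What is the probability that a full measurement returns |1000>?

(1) The final state's coefficient on |0111> equals 0.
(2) The probability of measuring |1000> is 0.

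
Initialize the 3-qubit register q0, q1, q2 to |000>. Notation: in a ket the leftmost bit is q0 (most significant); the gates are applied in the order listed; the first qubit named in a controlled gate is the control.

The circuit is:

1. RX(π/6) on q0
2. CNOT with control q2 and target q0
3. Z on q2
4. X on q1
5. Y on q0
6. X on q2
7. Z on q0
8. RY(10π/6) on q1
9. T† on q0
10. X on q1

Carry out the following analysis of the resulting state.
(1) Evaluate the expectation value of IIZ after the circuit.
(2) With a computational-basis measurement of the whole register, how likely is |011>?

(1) The expectation value of IIZ is -1.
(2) A full measurement returns |011> with probability 1/8 - sqrt(3)/16.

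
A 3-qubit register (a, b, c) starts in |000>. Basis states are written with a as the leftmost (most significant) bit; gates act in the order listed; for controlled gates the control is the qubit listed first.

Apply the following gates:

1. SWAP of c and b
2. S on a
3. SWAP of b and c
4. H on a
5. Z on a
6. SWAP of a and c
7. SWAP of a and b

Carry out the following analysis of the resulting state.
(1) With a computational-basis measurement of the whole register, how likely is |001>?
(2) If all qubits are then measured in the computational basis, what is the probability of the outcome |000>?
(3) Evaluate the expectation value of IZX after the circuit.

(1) The probability of measuring |001> is 1/2.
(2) The probability of measuring |000> is 1/2.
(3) In the final state, IZX has expectation -1.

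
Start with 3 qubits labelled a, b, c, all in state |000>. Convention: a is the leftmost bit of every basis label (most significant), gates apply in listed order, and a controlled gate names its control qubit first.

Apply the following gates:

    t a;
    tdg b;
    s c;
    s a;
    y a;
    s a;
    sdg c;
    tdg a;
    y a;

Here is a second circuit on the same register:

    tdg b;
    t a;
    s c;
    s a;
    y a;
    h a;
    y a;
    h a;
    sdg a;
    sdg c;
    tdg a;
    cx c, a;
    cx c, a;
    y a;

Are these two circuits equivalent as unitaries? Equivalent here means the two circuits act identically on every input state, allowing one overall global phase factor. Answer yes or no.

No, they are not equivalent — no single phase factor reconciles the two unitaries.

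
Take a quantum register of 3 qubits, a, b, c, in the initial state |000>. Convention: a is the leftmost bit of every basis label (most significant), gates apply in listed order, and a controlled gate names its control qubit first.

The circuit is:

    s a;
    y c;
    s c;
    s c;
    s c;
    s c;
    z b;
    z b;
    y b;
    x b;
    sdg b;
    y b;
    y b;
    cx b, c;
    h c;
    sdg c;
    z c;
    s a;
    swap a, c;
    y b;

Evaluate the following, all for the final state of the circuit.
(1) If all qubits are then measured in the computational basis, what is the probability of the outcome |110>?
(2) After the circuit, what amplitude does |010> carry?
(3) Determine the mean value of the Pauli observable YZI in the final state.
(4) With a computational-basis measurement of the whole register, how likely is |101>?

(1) Outcome |110> occurs with probability 1/2. Key observation: steps 3-6 multiply out to the identity, so the circuit reduces to the remaining gates.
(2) The final state's coefficient on |010> equals -sqrt(2)*I/2.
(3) The observable YZI averages to 1.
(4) A full measurement returns |101> with probability 0.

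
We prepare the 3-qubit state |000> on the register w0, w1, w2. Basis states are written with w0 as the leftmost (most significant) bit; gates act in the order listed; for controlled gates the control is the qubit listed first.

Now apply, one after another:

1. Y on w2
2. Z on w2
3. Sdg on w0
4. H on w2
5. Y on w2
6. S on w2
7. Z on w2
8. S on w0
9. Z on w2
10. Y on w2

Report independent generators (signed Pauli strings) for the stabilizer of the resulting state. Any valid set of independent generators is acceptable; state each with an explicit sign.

The stabilizer group can be generated by +IIY, +ZII, +IZI, among other valid generating sets.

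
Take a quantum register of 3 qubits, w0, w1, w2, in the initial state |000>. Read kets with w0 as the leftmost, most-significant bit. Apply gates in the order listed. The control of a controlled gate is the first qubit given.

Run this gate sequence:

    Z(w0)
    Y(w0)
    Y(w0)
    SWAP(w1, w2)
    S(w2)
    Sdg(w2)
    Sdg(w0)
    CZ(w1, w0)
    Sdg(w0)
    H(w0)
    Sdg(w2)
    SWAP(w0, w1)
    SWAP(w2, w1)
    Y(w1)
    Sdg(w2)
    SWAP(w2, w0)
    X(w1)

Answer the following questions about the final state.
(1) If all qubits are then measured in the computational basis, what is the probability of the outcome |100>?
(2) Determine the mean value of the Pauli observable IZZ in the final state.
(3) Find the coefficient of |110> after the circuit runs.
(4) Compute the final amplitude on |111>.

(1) Outcome |100> occurs with probability 1/2.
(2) The observable IZZ averages to 1.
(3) The amplitude on |110> is 0.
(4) |111> carries amplitude 0 in the final state.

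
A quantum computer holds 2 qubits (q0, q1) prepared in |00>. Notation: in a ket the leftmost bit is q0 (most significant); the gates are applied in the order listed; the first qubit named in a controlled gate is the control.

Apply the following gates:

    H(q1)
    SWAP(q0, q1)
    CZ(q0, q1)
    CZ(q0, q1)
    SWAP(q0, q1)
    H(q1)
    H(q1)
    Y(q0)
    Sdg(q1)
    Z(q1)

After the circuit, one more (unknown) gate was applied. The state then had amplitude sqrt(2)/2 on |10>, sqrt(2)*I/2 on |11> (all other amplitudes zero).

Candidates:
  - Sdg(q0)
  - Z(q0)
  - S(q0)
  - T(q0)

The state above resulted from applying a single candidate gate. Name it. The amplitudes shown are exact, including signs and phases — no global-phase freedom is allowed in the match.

It was Sdg(q0) that produced the state shown. Key observation: gates 1-6 undo each other exactly, leaving only the rest of the circuit to track.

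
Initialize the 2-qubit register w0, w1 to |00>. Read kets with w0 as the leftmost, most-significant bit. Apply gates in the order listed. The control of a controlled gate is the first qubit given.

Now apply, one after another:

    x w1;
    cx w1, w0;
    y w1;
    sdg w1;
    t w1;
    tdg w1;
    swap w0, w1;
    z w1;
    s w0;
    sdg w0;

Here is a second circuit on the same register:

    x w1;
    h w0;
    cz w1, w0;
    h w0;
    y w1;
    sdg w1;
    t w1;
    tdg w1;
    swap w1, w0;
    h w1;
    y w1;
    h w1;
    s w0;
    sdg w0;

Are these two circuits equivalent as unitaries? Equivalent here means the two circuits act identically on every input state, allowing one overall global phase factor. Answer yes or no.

No, they are not equivalent — no single phase factor reconciles the two unitaries.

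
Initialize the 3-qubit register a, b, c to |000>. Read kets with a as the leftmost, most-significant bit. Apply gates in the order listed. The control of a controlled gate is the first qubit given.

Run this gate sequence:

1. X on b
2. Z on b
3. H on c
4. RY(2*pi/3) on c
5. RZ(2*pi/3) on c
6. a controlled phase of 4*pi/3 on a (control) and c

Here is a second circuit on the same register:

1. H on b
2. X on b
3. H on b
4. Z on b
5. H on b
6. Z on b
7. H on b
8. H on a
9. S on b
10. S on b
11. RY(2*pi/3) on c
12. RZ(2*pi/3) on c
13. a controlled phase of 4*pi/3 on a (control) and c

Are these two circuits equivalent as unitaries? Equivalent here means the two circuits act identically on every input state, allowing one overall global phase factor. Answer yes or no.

No — the two circuits implement different unitaries, even allowing a global phase.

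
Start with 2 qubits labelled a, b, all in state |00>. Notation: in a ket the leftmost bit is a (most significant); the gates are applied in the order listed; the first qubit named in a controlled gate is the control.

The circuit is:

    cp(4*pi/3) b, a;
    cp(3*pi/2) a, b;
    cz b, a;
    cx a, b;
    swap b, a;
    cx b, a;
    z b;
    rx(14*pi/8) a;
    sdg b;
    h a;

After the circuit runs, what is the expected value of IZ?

The observable IZ averages to 1.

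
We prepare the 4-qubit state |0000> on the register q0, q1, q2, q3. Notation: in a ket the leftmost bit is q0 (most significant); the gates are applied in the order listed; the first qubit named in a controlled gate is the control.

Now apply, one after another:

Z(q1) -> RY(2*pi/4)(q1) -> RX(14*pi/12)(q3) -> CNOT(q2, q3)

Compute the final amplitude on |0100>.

The final state's coefficient on |0100> equals 1/4 - sqrt(3)/4.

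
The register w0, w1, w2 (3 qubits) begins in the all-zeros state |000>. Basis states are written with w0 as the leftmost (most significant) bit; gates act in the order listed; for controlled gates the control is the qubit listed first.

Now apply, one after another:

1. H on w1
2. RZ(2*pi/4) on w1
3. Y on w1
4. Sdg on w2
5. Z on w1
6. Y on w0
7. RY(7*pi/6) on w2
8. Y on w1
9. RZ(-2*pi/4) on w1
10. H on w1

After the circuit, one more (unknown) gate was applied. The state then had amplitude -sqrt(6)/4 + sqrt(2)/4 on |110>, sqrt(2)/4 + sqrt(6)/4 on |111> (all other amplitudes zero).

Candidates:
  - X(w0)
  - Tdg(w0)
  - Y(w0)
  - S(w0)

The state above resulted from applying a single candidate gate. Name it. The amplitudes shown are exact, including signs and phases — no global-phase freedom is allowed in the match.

The unique candidate consistent with the amplitudes is S(w0).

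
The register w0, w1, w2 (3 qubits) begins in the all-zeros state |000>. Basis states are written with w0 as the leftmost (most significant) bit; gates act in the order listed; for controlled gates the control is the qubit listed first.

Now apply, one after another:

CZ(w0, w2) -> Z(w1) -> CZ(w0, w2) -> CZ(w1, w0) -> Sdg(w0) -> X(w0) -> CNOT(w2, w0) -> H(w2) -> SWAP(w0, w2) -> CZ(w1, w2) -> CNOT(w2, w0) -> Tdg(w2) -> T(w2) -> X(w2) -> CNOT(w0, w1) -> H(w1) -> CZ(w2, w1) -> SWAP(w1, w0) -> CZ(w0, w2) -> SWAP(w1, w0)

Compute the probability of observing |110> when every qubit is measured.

Outcome |110> occurs with probability 1/4.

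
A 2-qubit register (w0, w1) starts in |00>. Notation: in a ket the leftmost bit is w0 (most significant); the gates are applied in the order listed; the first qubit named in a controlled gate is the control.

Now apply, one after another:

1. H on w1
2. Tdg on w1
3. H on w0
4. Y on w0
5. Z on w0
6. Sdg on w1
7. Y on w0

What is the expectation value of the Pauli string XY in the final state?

The expectation value of XY is sqrt(2)/2.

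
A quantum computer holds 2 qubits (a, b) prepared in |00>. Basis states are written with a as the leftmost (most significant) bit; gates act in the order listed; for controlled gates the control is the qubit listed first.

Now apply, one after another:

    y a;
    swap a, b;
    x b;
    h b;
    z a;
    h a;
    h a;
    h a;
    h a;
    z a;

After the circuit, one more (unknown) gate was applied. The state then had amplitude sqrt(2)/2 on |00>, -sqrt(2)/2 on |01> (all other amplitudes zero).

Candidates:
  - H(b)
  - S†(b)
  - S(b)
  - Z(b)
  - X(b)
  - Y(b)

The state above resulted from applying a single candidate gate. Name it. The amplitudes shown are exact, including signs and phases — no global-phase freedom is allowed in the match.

The unique candidate consistent with the amplitudes is Y(b). Key observation: the block from step 5 through step 10 cancels to the identity and can be dropped.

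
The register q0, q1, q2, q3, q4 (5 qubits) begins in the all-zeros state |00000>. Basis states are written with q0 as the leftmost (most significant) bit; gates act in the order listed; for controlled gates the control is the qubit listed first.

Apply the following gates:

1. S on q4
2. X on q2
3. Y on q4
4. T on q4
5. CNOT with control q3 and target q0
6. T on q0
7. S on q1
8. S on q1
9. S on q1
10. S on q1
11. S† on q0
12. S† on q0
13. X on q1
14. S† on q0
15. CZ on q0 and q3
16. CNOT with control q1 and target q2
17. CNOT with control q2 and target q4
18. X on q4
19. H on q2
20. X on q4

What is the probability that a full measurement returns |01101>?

The probability of measuring |01101> is 1/2. Key observation: gates 7-10 undo each other exactly, leaving only the rest of the circuit to track.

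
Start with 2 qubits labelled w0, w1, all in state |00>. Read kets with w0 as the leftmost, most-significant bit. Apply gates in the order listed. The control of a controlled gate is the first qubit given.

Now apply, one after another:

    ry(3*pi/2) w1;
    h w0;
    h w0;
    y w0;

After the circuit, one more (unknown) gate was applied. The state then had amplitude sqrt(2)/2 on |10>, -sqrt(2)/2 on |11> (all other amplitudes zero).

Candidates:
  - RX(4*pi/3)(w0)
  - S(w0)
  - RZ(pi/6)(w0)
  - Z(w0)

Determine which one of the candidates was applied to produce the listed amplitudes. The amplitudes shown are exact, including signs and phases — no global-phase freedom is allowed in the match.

The applied gate was S(w0).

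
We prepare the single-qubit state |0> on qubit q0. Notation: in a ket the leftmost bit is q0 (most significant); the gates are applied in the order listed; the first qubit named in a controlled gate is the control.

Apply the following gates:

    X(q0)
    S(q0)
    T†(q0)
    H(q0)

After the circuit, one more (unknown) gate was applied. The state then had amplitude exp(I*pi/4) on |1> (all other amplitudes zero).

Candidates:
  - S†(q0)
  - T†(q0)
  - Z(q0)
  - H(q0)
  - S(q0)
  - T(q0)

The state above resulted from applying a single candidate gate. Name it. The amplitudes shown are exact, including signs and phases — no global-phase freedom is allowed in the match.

It was H(q0) that produced the state shown.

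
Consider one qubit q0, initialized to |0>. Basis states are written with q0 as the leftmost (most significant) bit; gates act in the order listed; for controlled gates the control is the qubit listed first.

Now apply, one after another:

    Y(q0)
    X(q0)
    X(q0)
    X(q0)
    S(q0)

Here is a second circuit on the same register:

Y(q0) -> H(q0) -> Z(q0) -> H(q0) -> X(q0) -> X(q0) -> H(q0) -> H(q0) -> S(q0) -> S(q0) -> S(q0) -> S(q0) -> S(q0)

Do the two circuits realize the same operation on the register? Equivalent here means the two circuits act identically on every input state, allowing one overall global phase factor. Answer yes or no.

Yes: on every input state the two circuits agree up to one overall phase factor.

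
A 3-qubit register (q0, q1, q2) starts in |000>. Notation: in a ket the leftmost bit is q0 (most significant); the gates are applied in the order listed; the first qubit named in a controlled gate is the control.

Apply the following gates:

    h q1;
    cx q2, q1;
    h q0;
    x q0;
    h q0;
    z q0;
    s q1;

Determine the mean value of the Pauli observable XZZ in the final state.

The observable XZZ averages to 0. Key observation: the block from step 3 through step 6 cancels to the identity and can be dropped.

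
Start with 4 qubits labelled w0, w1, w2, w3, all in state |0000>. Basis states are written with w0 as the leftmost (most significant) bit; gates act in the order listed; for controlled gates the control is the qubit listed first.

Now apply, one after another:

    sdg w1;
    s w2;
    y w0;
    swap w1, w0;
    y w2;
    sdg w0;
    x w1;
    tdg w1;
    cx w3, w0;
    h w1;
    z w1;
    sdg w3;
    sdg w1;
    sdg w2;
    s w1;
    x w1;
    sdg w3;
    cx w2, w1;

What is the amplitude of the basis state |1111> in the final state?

The amplitude on |1111> is 0.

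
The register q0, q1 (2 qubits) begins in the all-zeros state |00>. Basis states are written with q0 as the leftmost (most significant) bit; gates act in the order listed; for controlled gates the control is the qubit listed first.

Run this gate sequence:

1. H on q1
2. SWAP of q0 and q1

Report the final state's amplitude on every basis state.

The final amplitudes are sqrt(2)/2 on |00>, 0 on |01>, sqrt(2)/2 on |10>, 0 on |11>.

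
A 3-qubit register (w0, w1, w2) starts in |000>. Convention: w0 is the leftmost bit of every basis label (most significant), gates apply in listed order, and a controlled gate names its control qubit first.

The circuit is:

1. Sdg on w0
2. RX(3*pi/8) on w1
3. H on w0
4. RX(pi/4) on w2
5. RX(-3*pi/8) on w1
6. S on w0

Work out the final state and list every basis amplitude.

The final amplitudes are sqrt(2*sqrt(2) + 4)/4 on |000>, -I*sqrt(4 - 2*sqrt(2))/4 on |001>, 0 on |010>, 0 on |011>, I*sqrt(2*sqrt(2) + 4)/4 on |100>, sqrt(4 - 2*sqrt(2))/4 on |101>, 0 on |110>, 0 on |111>.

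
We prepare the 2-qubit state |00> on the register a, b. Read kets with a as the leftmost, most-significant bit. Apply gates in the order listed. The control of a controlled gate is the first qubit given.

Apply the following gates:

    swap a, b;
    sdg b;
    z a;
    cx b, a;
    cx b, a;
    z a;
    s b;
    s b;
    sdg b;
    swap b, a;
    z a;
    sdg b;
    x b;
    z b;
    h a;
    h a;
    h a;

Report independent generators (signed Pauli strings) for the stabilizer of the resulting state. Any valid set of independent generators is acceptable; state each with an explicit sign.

One valid set of independent stabilizer generators is +XI, -IZ (any independent generating set of the same group is equally correct). Key observation: steps 16-17 multiply out to the identity, so the circuit reduces to the remaining gates.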